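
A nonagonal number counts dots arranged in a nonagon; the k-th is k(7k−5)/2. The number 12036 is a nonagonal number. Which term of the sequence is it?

Set n(7n−5)/2 = 12036, giving 7n² − 5n − 24072 = 0.
The discriminant is 25 + 56·12036 = 674041, and √674041 = 821.
So n = (5 + 821) / 14 = 826/14 = 59.
Check: 59·(7·59 − 5)/2 = 12036. ✓

59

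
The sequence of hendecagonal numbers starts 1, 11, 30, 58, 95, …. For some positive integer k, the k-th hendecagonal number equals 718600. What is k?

400

Set n(9n−7)/2 = 718600, giving 9n² − 7n − 1437200 = 0.
The discriminant is 49 + 72·718600 = 51739249, and √51739249 = 7193.
So n = (7 + 7193) / 18 = 7200/18 = 400.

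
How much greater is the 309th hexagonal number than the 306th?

309·(2·309 − 1) = 190653 and 306·(2·306 − 1) = 186966.
Difference: 190653 − 186966 = 3687.

3687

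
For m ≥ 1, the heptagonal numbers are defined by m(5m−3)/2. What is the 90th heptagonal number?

90·(5·90 − 3)/2 = 90·447/2 = 20115.

20115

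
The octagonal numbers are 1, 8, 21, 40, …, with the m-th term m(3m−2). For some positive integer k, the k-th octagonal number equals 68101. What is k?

151

Set n(3n−2) = 68101, giving 3n² − 2n − 68101 = 0.
The discriminant is 4 + 12·68101 = 817216, and √817216 = 904.
So n = (2 + 904) / 6 = 906/6 = 151.
Check: 151·(3·151 − 2) = 68101. ✓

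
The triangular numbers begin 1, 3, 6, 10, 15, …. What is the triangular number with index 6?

21

6·7/2 = 42/2 = 21.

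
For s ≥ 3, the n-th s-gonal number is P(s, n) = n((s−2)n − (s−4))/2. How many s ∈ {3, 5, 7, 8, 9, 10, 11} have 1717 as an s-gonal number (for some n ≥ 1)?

s = 3: P(3, 58) = 1711 and P(3, 59) = 1770; 1717 is not s-gonal.
s = 5: P(5, 34) = 1717. ✓
s = 7: P(7, 26) = 1651 and P(7, 27) = 1782; 1717 is not s-gonal.
s = 8: P(8, 24) = 1680 and P(8, 25) = 1825; 1717 is not s-gonal.
s = 9: P(9, 22) = 1639 and P(9, 23) = 1794; 1717 is not s-gonal.
s = 10: P(10, 21) = 1701 and P(10, 22) = 1870; 1717 is not s-gonal.
s = 11: P(11, 19) = 1558 and P(11, 20) = 1730; 1717 is not s-gonal.
Hits: s ∈ {5} → 1.

1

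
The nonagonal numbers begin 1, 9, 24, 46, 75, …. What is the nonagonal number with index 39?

The 39th nonagonal number is n(7n−5)/2 with n = 39.
39·(7·39 − 5)/2 = 39·268/2 = 39·134 = 5226.

5226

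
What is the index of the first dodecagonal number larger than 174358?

188

Solve n(5n−4) > 174358 for integer n.
The largest n with value ≤ 174358 is 187 (since 174097 ≤ 174358 < 175968), so the first above is n = 188, value 175968.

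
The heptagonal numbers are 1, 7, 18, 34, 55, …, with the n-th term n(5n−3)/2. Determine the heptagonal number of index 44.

4774

The 44th heptagonal number is n(5n−3)/2 with n = 44.
44·(5·44 − 3)/2 = 44·217/2 = 4774.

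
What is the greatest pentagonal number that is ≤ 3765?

3725

Solve n(3n−1)/2 ≤ 3765 for integer n.
n = 50 gives 3725 ≤ 3765, while n = 51 gives 3876 > 3765; so the answer is 3725.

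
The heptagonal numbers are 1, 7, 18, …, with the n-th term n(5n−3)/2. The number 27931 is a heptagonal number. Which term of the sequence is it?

Set n(5n−3)/2 = 27931, giving 5n² − 3n − 55862 = 0.
The discriminant is 9 + 40·27931 = 1117249, and √1117249 = 1057.
So n = (3 + 1057) / 10 = 1060/10 = 106.

106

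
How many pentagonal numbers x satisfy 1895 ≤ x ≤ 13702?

60

The n-th pentagonal number is n(3n−1)/2.
Smallest index with value ≥ 1895: n = 36 (giving 1926).
Largest index with value ≤ 13702: n = 95 (giving 13490).
Indices 36 through 95: 60 terms.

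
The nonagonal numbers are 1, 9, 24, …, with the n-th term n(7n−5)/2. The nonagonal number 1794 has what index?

23

Set n(7n−5)/2 = 1794, giving 7n² − 5n − 3588 = 0.
The discriminant is 25 + 56·1794 = 100489, and √100489 = 317.
So n = (5 + 317) / 14 = 322/14 = 23.
Check: 23·(7·23 − 5)/2 = 1794. ✓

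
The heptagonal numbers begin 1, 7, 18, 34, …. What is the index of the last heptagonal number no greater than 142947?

Solve n(5n−3)/2 ≤ 142947 for integer n.
n = 239 gives 142444 ≤ 142947, while n = 240 gives 143640 > 142947; so the answer is index 239.

239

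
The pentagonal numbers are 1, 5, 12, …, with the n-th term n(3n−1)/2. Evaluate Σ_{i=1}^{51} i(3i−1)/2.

Σ i(3i−1)/2 = (3Σi² − Σi) / 2 over i = 1..51.
Σi = 1326 and Σi² = 45526.
(3·45526 − 1·1326) / 2 = 135252/2 = 67626.

67626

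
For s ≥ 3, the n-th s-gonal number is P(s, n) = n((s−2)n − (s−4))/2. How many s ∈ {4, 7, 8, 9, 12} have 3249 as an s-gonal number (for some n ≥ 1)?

s = 4: P(4, 57) = 3249. ✓
s = 7: P(7, 36) = 3186 and P(7, 37) = 3367; 3249 is not s-gonal.
s = 8: P(8, 33) = 3201 and P(8, 34) = 3400; 3249 is not s-gonal.
s = 9: P(9, 30) = 3075 and P(9, 31) = 3286; 3249 is not s-gonal.
s = 12: P(12, 25) = 3025 and P(12, 26) = 3276; 3249 is not s-gonal.
Hits: s ∈ {4} → 1.

1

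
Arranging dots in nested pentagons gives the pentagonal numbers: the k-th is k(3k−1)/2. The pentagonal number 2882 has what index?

Set n(3n−1)/2 = 2882, giving 3n² − n − 5764 = 0.
The discriminant is 1 + 24·2882 = 69169, and √69169 = 263.
So n = (1 + 263) / 6 = 264/6 = 44.

44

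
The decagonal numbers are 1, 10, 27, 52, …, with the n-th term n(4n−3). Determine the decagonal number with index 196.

The 196th decagonal number is n(4n−3) with n = 196.
196·(4·196 − 3) = 196·781 = 153076.

153076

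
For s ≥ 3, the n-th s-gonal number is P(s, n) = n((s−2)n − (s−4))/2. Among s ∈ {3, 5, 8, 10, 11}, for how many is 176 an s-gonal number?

s = 3: P(3, 18) = 171 and P(3, 19) = 190; 176 is not s-gonal.
s = 5: P(5, 11) = 176. ✓
s = 8: P(8, 8) = 176. ✓
s = 10: P(10, 7) = 175 and P(10, 8) = 232; 176 is not s-gonal.
s = 11: P(11, 6) = 141 and P(11, 7) = 196; 176 is not s-gonal.
Hits: s ∈ {5, 8} → 2.

2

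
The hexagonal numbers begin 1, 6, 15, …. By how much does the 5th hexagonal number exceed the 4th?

Consecutive hexagonal numbers differ by 4n − 3: here 4·5 − 3 = 17.

17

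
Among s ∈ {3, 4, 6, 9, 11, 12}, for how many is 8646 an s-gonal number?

s = 3: P(3, 131) = 8646. ✓
s = 4: P(4, 92) = 8464 and P(4, 93) = 8649; 8646 is not s-gonal.
s = 6: P(6, 66) = 8646. ✓
s = 9: P(9, 50) = 8625 and P(9, 51) = 8976; 8646 is not s-gonal.
s = 11: P(11, 44) = 8558 and P(11, 45) = 8955; 8646 is not s-gonal.
s = 12: P(12, 41) = 8241 and P(12, 42) = 8652; 8646 is not s-gonal.
Hits: s ∈ {3, 6} → 2.

2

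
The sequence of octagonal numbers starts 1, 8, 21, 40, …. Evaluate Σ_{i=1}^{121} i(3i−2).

1778821

Σ i(3i−2) = 3Σi² − 2Σi over i = 1..121.
Σi = 7381 and Σi² = 597861.
3·597861 − 2·7381 = 1778821.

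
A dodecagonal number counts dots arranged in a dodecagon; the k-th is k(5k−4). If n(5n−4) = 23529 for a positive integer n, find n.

Set n(5n−4) = 23529, giving 5n² − 4n − 23529 = 0.
The discriminant is 16 + 20·23529 = 470596, and √470596 = 686.
So n = (4 + 686) / 10 = 690/10 = 69.

69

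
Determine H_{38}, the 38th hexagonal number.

2850

The 38th hexagonal number is n(2n−1) with n = 38.
38·(2·38 − 1) = 38·75 = 2850.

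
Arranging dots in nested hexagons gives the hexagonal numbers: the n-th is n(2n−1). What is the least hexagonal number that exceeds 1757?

1770

Solve n(2n−1) > 1757 for integer n.
The largest n with value ≤ 1757 is 29 (since 1653 ≤ 1757 < 1770), so the first above is n = 30, value 1770.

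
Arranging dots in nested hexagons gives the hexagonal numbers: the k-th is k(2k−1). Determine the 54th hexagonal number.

5778

The 54th hexagonal number is n(2n−1) with n = 54.
54·(2·54 − 1) = 54·107 = 5778.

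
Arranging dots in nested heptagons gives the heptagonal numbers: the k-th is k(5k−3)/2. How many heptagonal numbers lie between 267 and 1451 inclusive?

14

The n-th heptagonal number is n(5n−3)/2.
Smallest index with value ≥ 267: n = 11 (giving 286).
Largest index with value ≤ 1451: n = 24 (giving 1404).
Indices 11 through 24: 14 terms.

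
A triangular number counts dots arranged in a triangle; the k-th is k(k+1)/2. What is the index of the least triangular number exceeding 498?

32

Solve n(n+1)/2 > 498 for integer n.
The largest n with value ≤ 498 is 31 (since 496 ≤ 498 < 528), so the first above is n = 32, value 528.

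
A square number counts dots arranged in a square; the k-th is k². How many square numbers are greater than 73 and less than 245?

The n-th square number is n².
Smallest index with value > 73: n = 9 (giving 81).
Largest index with value < 245: n = 15 (giving 225).
Indices 9 through 15: 7 terms.

7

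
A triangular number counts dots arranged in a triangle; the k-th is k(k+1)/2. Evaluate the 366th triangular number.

The 366th triangular number is n(n+1)/2 with n = 366.
366·367/2 = 134322/2 = 67161.

67161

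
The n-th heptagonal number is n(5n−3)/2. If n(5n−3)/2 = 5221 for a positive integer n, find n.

Set n(5n−3)/2 = 5221, giving 5n² − 3n − 10442 = 0.
The discriminant is 9 + 40·5221 = 208849, and √208849 = 457.
So n = (3 + 457) / 10 = 460/10 = 46.
Check: 46·(5·46 − 3)/2 = 5221. ✓

46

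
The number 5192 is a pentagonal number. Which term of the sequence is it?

59

Set n(3n−1)/2 = 5192, giving 3n² − n − 10384 = 0.
The discriminant is 1 + 24·5192 = 124609, and √124609 = 353.
So n = (1 + 353) / 6 = 354/6 = 59.
Check: 59·(3·59 − 1)/2 = 5192. ✓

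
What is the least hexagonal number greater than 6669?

6670

Solve n(2n−1) > 6669 for integer n.
The largest n with value ≤ 6669 is 57 (since 6441 ≤ 6669 < 6670), so the first above is n = 58, value 6670.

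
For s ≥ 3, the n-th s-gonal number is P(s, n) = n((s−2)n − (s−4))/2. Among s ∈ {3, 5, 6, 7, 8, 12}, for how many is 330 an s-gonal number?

1

s = 3: P(3, 25) = 325 and P(3, 26) = 351; 330 is not s-gonal.
s = 5: P(5, 15) = 330. ✓
s = 6: P(6, 13) = 325 and P(6, 14) = 378; 330 is not s-gonal.
s = 7: P(7, 11) = 286 and P(7, 12) = 342; 330 is not s-gonal.
s = 8: P(8, 10) = 280 and P(8, 11) = 341; 330 is not s-gonal.
s = 12: P(12, 8) = 288 and P(12, 9) = 369; 330 is not s-gonal.
Hits: s ∈ {5} → 1.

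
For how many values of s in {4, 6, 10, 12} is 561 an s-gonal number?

2

s = 4: P(4, 23) = 529 and P(4, 24) = 576; 561 is not s-gonal.
s = 6: P(6, 17) = 561. ✓
s = 10: P(10, 12) = 540 and P(10, 13) = 637; 561 is not s-gonal.
s = 12: P(12, 11) = 561. ✓
Hits: s ∈ {6, 12} → 2.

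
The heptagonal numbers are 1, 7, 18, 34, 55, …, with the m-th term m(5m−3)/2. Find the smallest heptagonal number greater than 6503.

Solve n(5n−3)/2 > 6503 for integer n.
The largest n with value ≤ 6503 is 51 (since 6426 ≤ 6503 < 6682), so the first above is n = 52, value 6682.

6682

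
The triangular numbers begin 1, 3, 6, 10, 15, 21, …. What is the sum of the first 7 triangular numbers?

Σ i(i+1)/2 = (Σi² + Σi) / 2 over i = 1..7.
Σi = 28 and Σi² = 140.
(1·140 + 1·28) / 2 = 168/2 = 84.

84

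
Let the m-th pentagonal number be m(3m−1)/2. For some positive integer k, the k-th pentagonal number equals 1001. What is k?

Set n(3n−1)/2 = 1001, giving 3n² − n − 2002 = 0.
The discriminant is 1 + 24·1001 = 24025, and √24025 = 155.
So n = (1 + 155) / 6 = 156/6 = 26.
Check: 26·(3·26 − 1)/2 = 1001. ✓

26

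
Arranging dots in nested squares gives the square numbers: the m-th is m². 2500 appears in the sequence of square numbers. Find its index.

We need n² = 2500, so n = √2500 = 50.
Check: 50² = 2500. ✓

50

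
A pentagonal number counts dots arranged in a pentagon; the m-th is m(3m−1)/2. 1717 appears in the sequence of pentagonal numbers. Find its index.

Set n(3n−1)/2 = 1717, giving 3n² − n − 3434 = 0.
The discriminant is 1 + 24·1717 = 41209, and √41209 = 203.
So n = (1 + 203) / 6 = 204/6 = 34.

34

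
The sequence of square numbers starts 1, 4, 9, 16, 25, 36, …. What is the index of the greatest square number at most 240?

Solve n² ≤ 240 for integer n.
n = 15 gives 225 ≤ 240, while n = 16 gives 256 > 240; so the answer is index 15.

15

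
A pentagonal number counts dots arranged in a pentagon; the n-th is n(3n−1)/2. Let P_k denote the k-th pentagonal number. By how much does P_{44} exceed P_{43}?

Consecutive pentagonal numbers differ by 3n − 2: here 3·44 − 2 = 130.

130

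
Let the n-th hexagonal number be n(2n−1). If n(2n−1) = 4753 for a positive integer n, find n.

Set n(2n−1) = 4753, giving 2n² − n − 4753 = 0.
The discriminant is 1 + 8·4753 = 38025, and √38025 = 195.
So n = (1 + 195) / 4 = 196/4 = 49.

49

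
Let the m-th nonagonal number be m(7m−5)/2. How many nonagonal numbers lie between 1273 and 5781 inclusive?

22

The n-th nonagonal number is n(7n−5)/2.
Smallest index with value ≥ 1273: n = 20 (giving 1350).
Largest index with value ≤ 5781: n = 41 (giving 5781).
Indices 20 through 41: 22 terms.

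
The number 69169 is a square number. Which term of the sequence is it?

We need n² = 69169, so n = √69169 = 263.

263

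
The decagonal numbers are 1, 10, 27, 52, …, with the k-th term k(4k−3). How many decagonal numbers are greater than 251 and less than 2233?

The n-th decagonal number is n(4n−3).
Smallest index with value > 251: n = 9 (giving 297).
Largest index with value < 2233: n = 24 (giving 2232).
Indices 9 through 24: 16 terms.

16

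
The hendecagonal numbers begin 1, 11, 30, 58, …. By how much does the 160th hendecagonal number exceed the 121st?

160·(9·160 − 7)/2 = 114640 and 121·(9·121 − 7)/2 = 65461.
Difference: 114640 − 65461 = 49179.

49179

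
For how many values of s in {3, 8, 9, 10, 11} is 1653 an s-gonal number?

1

s = 3: P(3, 57) = 1653. ✓
s = 8: P(8, 23) = 1541 and P(8, 24) = 1680; 1653 is not s-gonal.
s = 9: P(9, 22) = 1639 and P(9, 23) = 1794; 1653 is not s-gonal.
s = 10: P(10, 20) = 1540 and P(10, 21) = 1701; 1653 is not s-gonal.
s = 11: P(11, 19) = 1558 and P(11, 20) = 1730; 1653 is not s-gonal.
Hits: s ∈ {3} → 1.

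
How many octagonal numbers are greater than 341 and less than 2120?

The n-th octagonal number is n(3n−2).
Smallest index with value > 341: n = 12 (giving 408).
Largest index with value < 2120: n = 26 (giving 1976).
Indices 12 through 26: 15 terms.

15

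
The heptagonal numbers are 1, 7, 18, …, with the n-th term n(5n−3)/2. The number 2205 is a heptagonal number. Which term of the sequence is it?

Set n(5n−3)/2 = 2205, giving 5n² − 3n − 4410 = 0.
The discriminant is 9 + 40·2205 = 88209, and √88209 = 297.
So n = (3 + 297) / 10 = 300/10 = 30.

30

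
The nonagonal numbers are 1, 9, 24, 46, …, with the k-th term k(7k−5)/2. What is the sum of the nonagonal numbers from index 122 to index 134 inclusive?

Σ i(7i−5)/2 = (7Σi² − 5Σi) / 2 over i = 122..134.
Σi = 9045 − 7381 = 1664 and Σi² = 811035 − 597861 = 213174.
(7·213174 − 5·1664) / 2 = 1483898/2 = 741949.

741949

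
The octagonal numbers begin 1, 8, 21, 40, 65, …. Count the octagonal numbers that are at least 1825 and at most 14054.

The n-th octagonal number is n(3n−2).
Smallest index with value ≥ 1825: n = 25 (giving 1825).
Largest index with value ≤ 14054: n = 68 (giving 13736).
Indices 25 through 68: 44 terms.

44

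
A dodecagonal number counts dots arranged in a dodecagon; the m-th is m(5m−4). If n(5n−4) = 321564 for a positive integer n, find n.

Set n(5n−4) = 321564, giving 5n² − 4n − 321564 = 0.
The discriminant is 16 + 20·321564 = 6431296, and √6431296 = 2536.
So n = (4 + 2536) / 10 = 2540/10 = 254.

254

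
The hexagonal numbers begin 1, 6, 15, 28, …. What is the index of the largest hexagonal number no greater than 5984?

Solve n(2n−1) ≤ 5984 for integer n.
n = 54 gives 5778 ≤ 5984, while n = 55 gives 5995 > 5984; so the answer is index 54.

54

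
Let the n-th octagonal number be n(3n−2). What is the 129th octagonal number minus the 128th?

Consecutive octagonal numbers differ by 6n − 5: here 6·129 − 5 = 769.

769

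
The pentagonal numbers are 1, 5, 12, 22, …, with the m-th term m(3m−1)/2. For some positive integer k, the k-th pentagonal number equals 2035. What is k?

37

Set n(3n−1)/2 = 2035, giving 3n² − n − 4070 = 0.
The discriminant is 1 + 24·2035 = 48841, and √48841 = 221.
So n = (1 + 221) / 6 = 222/6 = 37.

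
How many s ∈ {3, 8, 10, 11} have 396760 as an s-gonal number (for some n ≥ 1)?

1

s = 3: P(3, 890) = 396495 and P(3, 891) = 397386; 396760 is not s-gonal.
s = 8: P(8, 364) = 396760. ✓
s = 10: P(10, 315) = 395955 and P(10, 316) = 398476; 396760 is not s-gonal.
s = 11: P(11, 297) = 395901 and P(11, 298) = 398575; 396760 is not s-gonal.
Hits: s ∈ {8} → 1.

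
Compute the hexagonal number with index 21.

861

The 21st hexagonal number is n(2n−1) with n = 21.
21·(2·21 − 1) = 21·41 = 861.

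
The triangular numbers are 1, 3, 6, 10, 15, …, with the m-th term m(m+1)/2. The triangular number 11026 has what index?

148

Set n(n+1)/2 = 11026, giving n² + n − 22052 = 0.
The discriminant is 1 + 8·11026 = 88209, and √88209 = 297.
So n = (-1 + 297) / 2 = 296/2 = 148.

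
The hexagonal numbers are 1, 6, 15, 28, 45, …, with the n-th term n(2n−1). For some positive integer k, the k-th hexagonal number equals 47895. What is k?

155

Set n(2n−1) = 47895, giving 2n² − n − 47895 = 0.
So n = (1 + 619) / 4 = 620/4 = 155.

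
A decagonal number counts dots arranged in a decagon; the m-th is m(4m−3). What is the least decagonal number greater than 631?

637

Solve n(4n−3) > 631 for integer n.
The largest n with value ≤ 631 is 12 (since 540 ≤ 631 < 637), so the first above is n = 13, value 637.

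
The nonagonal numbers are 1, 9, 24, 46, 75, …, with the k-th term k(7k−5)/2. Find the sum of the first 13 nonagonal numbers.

Σ i(7i−5)/2 = (7Σi² − 5Σi) / 2 over i = 1..13.
Σi = 91 and Σi² = 819.
(7·819 − 5·91) / 2 = 5278/2 = 2639.

2639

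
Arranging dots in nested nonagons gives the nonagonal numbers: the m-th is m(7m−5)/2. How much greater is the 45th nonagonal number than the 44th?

Consecutive nonagonal numbers differ by 7n − 6: here 7·45 − 6 = 309.

309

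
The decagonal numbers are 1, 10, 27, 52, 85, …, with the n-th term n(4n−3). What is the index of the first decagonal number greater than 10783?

53

Solve n(4n−3) > 10783 for integer n.
The largest n with value ≤ 10783 is 52 (since 10660 ≤ 10783 < 11077), so the first above is n = 53, value 11077.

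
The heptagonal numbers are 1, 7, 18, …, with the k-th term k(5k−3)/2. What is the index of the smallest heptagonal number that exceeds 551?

16

Solve n(5n−3)/2 > 551 for integer n.
The largest n with value ≤ 551 is 15 (since 540 ≤ 551 < 616), so the first above is n = 16, value 616.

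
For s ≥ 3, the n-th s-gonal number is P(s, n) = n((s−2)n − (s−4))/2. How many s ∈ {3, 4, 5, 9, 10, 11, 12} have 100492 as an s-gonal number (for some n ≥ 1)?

1

s = 3: P(3, 447) = 100128 and P(3, 448) = 100576; 100492 is not s-gonal.
s = 4: P(4, 317) = 100489 and P(4, 318) = 101124; 100492 is not s-gonal.
s = 5: P(5, 259) = 100492. ✓
s = 9: P(9, 169) = 99541 and P(9, 170) = 100725; 100492 is not s-gonal.
s = 10: P(10, 158) = 99382 and P(10, 159) = 100647; 100492 is not s-gonal.
s = 11: P(11, 149) = 99383 and P(11, 150) = 100725; 100492 is not s-gonal.
s = 12: P(12, 142) = 100252 and P(12, 143) = 101673; 100492 is not s-gonal.
Hits: s ∈ {5} → 1.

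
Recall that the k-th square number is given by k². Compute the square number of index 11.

The 11th square number is n² with n = 11.
11² = 121.

121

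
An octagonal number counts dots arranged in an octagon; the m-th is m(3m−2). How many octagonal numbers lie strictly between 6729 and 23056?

40

The n-th octagonal number is n(3n−2).
Smallest index with value > 6729: n = 48 (giving 6816).
Largest index with value < 23056: n = 87 (giving 22533).
Indices 48 through 87: 40 terms.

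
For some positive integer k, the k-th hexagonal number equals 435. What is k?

Set n(2n−1) = 435, giving 2n² − n − 435 = 0.
The discriminant is 1 + 8·435 = 3481, and √3481 = 59.
So n = (1 + 59) / 4 = 60/4 = 15.

15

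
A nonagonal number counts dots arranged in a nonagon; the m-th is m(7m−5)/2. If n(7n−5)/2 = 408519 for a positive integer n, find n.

Set n(7n−5)/2 = 408519, giving 7n² − 5n − 817038 = 0.
The discriminant is 25 + 56·408519 = 22877089, and √22877089 = 4783.
So n = (5 + 4783) / 14 = 4788/14 = 342.

342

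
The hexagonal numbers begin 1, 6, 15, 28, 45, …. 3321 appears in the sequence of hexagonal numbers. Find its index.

Set n(2n−1) = 3321, giving 2n² − n − 3321 = 0.
The discriminant is 1 + 8·3321 = 26569, and √26569 = 163.
So n = (1 + 163) / 4 = 164/4 = 41.
Check: 41·(2·41 − 1) = 3321. ✓

41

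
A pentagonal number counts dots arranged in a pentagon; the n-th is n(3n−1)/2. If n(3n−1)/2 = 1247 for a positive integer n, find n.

Set n(3n−1)/2 = 1247, giving 3n² − n − 2494 = 0.
The discriminant is 1 + 24·1247 = 29929, and √29929 = 173.
So n = (1 + 173) / 6 = 174/6 = 29.

29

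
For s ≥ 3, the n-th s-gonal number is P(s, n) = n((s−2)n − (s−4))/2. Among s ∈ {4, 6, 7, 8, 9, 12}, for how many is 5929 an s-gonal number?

2

s = 4: P(4, 77) = 5929. ✓
s = 6: P(6, 54) = 5778 and P(6, 55) = 5995; 5929 is not s-gonal.
s = 7: P(7, 49) = 5929. ✓
s = 8: P(8, 44) = 5720 and P(8, 45) = 5985; 5929 is not s-gonal.
s = 9: P(9, 41) = 5781 and P(9, 42) = 6069; 5929 is not s-gonal.
s = 12: P(12, 34) = 5644 and P(12, 35) = 5985; 5929 is not s-gonal.
Hits: s ∈ {4, 7} → 2.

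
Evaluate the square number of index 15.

The 15th square number is n² with n = 15.
15² = 225.

225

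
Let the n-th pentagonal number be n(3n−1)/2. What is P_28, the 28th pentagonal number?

28·(3·28 − 1)/2 = 28·83/2 = 1162.

1162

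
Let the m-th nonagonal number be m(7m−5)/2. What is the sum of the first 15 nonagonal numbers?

4040

Σ i(7i−5)/2 = (7Σi² − 5Σi) / 2 over i = 1..15.
Σi = 120 and Σi² = 1240.
(7·1240 − 5·120) / 2 = 8080/2 = 4040.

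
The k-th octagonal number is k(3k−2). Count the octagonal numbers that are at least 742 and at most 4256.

The n-th octagonal number is n(3n−2).
Smallest index with value ≥ 742: n = 17 (giving 833).
Largest index with value ≤ 4256: n = 38 (giving 4256).
Indices 17 through 38: 22 terms.

22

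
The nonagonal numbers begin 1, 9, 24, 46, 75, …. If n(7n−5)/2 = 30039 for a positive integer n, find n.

93

Set n(7n−5)/2 = 30039, giving 7n² − 5n − 60078 = 0.
The discriminant is 25 + 56·30039 = 1682209, and √1682209 = 1297.
So n = (5 + 1297) / 14 = 1302/14 = 93.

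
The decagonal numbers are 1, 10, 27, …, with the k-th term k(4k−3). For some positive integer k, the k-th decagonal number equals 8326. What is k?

46

Set n(4n−3) = 8326, giving 4n² − 3n − 8326 = 0.
The discriminant is 9 + 16·8326 = 133225, and √133225 = 365.
So n = (3 + 365) / 8 = 368/8 = 46.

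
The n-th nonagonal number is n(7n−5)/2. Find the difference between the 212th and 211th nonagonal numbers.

1478

Consecutive nonagonal numbers differ by 7n − 6: here 7·212 − 6 = 1478.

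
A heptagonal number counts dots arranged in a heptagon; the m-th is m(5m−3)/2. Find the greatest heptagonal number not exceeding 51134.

50908

Solve n(5n−3)/2 ≤ 51134 for integer n.
n = 143 gives 50908 ≤ 51134, while n = 144 gives 51624 > 51134; so the answer is 50908.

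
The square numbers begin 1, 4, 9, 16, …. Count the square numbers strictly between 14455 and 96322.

The n-th square number is n².
Smallest index with value > 14455: n = 121 (giving 14641).
Largest index with value < 96322: n = 310 (giving 96100).
Indices 121 through 310: 190 terms.

190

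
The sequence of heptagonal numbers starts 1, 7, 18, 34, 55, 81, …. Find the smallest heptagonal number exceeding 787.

874

Solve n(5n−3)/2 > 787 for integer n.
The largest n with value ≤ 787 is 18 (since 783 ≤ 787 < 874), so the first above is n = 19, value 874.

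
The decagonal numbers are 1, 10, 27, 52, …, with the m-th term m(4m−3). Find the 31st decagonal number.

31·(4·31 − 3) = 31·121 = 3751.

3751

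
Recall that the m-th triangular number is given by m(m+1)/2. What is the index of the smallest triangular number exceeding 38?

9

Solve n(n+1)/2 > 38 for integer n.
The largest n with value ≤ 38 is 8 (since 36 ≤ 38 < 45), so the first above is n = 9, value 45.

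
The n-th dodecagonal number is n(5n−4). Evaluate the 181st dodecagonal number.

163081

The 181st dodecagonal number is n(5n−4) with n = 181.
181·(5·181 − 4) = 181·901 = 163081.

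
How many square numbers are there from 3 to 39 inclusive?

5

The n-th square number is n².
Smallest index with value ≥ 3: n = 2 (giving 4).
Largest index with value ≤ 39: n = 6 (giving 36).
Indices 2 through 6: 5 terms.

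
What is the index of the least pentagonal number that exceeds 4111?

Solve n(3n−1)/2 > 4111 for integer n.
The largest n with value ≤ 4111 is 52 (since 4030 ≤ 4111 < 4187), so the first above is n = 53, value 4187.

53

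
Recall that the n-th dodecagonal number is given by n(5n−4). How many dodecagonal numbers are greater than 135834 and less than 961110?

The n-th dodecagonal number is n(5n−4).
Smallest index with value > 135834: n = 166 (giving 137116).
Largest index with value < 961110: n = 438 (giving 957468).
Indices 166 through 438: 273 terms.

273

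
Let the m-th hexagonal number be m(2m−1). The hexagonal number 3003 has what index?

Set n(2n−1) = 3003, giving 2n² − n − 3003 = 0.
So n = (1 + 155) / 4 = 156/4 = 39.
Check: 39·(2·39 − 1) = 3003. ✓

39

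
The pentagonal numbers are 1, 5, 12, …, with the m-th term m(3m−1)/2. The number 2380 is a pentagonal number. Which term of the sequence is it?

Set n(3n−1)/2 = 2380, giving 3n² − n − 4760 = 0.
The discriminant is 1 + 24·2380 = 57121, and √57121 = 239.
So n = (1 + 239) / 6 = 240/6 = 40.

40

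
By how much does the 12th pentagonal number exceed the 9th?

93

12·(3·12 − 1)/2 = 210 and 9·(3·9 − 1)/2 = 117.
Difference: 210 − 117 = 93.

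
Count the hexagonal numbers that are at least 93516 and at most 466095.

267

The n-th hexagonal number is n(2n−1).
Smallest index with value ≥ 93516: n = 217 (giving 93961).
Largest index with value ≤ 466095: n = 483 (giving 466095).
Indices 217 through 483: 267 terms.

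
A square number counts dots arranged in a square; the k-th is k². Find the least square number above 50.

Solve n² > 50 for integer n.
The largest n with value ≤ 50 is 7 (since 49 ≤ 50 < 64), so the first above is n = 8, value 64.

64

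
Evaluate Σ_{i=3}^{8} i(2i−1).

Σ i(2i−1) = 2Σi² − Σi over i = 3..8.
Σi = 36 − 3 = 33 and Σi² = 204 − 5 = 199.
2·199 − 1·33 = 365.

365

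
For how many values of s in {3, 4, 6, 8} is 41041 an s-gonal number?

s = 3: P(3, 286) = 41041. ✓
s = 4: P(4, 202) = 40804 and P(4, 203) = 41209; 41041 is not s-gonal.
s = 6: P(6, 143) = 40755 and P(6, 144) = 41328; 41041 is not s-gonal.
s = 8: P(8, 117) = 40833 and P(8, 118) = 41536; 41041 is not s-gonal.
Hits: s ∈ {3} → 1.

1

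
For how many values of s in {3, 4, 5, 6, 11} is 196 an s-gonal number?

2

s = 3: P(3, 19) = 190 and P(3, 20) = 210; 196 is not s-gonal.
s = 4: P(4, 14) = 196. ✓
s = 5: P(5, 11) = 176 and P(5, 12) = 210; 196 is not s-gonal.
s = 6: P(6, 10) = 190 and P(6, 11) = 231; 196 is not s-gonal.
s = 11: P(11, 7) = 196. ✓
Hits: s ∈ {4, 11} → 2.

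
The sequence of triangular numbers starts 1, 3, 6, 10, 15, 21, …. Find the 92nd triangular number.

4278

92·93/2 = 8556/2 = 4278.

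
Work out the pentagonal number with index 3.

12

3·(3·3 − 1)/2 = 3·8/2 = 3·4 = 12.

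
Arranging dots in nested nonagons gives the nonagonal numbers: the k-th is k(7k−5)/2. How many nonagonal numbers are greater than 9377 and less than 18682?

The n-th nonagonal number is n(7n−5)/2.
Smallest index with value > 9377: n = 53 (giving 9699).
Largest index with value < 18682: n = 73 (giving 18469).
Indices 53 through 73: 21 terms.

21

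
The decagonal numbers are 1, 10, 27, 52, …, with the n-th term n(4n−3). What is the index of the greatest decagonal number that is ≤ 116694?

Solve n(4n−3) ≤ 116694 for integer n.
n = 171 gives 116451 ≤ 116694, while n = 172 gives 117820 > 116694; so the answer is index 171.

171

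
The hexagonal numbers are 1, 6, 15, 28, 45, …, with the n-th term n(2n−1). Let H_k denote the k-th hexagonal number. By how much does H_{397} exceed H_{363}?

397·(2·397 − 1) = 314821 and 363·(2·363 − 1) = 263175.
Difference: 314821 − 263175 = 51646.

51646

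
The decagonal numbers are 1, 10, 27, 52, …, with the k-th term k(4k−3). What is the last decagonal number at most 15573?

15190

Solve n(4n−3) ≤ 15573 for integer n.
n = 62 gives 15190 ≤ 15573, while n = 63 gives 15687 > 15573; so the answer is 15190.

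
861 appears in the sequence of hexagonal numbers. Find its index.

21

Set n(2n−1) = 861, giving 2n² − n − 861 = 0.
The discriminant is 1 + 8·861 = 6889, and √6889 = 83.
So n = (1 + 83) / 4 = 84/4 = 21.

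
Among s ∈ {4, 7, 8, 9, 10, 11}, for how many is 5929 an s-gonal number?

2

s = 4: P(4, 77) = 5929. ✓
s = 7: P(7, 49) = 5929. ✓
s = 8: P(8, 44) = 5720 and P(8, 45) = 5985; 5929 is not s-gonal.
s = 9: P(9, 41) = 5781 and P(9, 42) = 6069; 5929 is not s-gonal.
s = 10: P(10, 38) = 5662 and P(10, 39) = 5967; 5929 is not s-gonal.
s = 11: P(11, 36) = 5706 and P(11, 37) = 6031; 5929 is not s-gonal.
Hits: s ∈ {4, 7} → 2.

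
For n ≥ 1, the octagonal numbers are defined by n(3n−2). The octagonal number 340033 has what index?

Set n(3n−2) = 340033, giving 3n² − 2n − 340033 = 0.
So n = (2 + 2020) / 6 = 2022/6 = 337.

337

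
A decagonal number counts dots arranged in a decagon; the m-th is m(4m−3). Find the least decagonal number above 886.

Solve n(4n−3) > 886 for integer n.
The largest n with value ≤ 886 is 15 (since 855 ≤ 886 < 976), so the first above is n = 16, value 976.

976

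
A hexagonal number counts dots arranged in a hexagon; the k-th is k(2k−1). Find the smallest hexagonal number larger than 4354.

4371

Solve n(2n−1) > 4354 for integer n.
The largest n with value ≤ 4354 is 46 (since 4186 ≤ 4354 < 4371), so the first above is n = 47, value 4371.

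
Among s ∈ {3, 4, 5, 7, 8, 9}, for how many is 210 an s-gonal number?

2

s = 3: P(3, 20) = 210. ✓
s = 4: P(4, 14) = 196 and P(4, 15) = 225; 210 is not s-gonal.
s = 5: P(5, 12) = 210. ✓
s = 7: P(7, 9) = 189 and P(7, 10) = 235; 210 is not s-gonal.
s = 8: P(8, 8) = 176 and P(8, 9) = 225; 210 is not s-gonal.
s = 9: P(9, 8) = 204 and P(9, 9) = 261; 210 is not s-gonal.
Hits: s ∈ {3, 5} → 2.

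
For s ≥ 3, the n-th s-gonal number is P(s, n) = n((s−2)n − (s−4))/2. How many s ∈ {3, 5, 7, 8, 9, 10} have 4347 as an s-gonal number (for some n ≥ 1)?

s = 3: P(3, 92) = 4278 and P(3, 93) = 4371; 4347 is not s-gonal.
s = 5: P(5, 54) = 4347. ✓
s = 7: P(7, 42) = 4347. ✓
s = 8: P(8, 38) = 4256 and P(8, 39) = 4485; 4347 is not s-gonal.
s = 9: P(9, 35) = 4200 and P(9, 36) = 4446; 4347 is not s-gonal.
s = 10: P(10, 33) = 4257 and P(10, 34) = 4522; 4347 is not s-gonal.
Hits: s ∈ {5, 7} → 2.

2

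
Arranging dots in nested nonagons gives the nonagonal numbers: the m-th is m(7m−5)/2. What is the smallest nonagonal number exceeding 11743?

12036

Solve n(7n−5)/2 > 11743 for integer n.
The largest n with value ≤ 11743 is 58 (since 11629 ≤ 11743 < 12036), so the first above is n = 59, value 12036.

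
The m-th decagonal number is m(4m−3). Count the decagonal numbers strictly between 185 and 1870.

14

The n-th decagonal number is n(4n−3).
Smallest index with value > 185: n = 8 (giving 232).
Largest index with value < 1870: n = 21 (giving 1701).
Indices 8 through 21: 14 terms.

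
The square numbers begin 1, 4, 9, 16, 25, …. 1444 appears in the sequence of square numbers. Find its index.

We need n² = 1444, so n = √1444 = 38.
Check: 38² = 1444. ✓

38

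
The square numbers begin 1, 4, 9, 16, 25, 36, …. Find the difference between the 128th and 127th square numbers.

255

n² − (n−1)² = 2n − 1, so 128² − 127² = 2·128 − 1 = 255.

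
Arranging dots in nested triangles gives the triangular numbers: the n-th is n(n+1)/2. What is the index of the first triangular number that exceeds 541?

Solve n(n+1)/2 > 541 for integer n.
The largest n with value ≤ 541 is 32 (since 528 ≤ 541 < 561), so the first above is n = 33, value 561.

33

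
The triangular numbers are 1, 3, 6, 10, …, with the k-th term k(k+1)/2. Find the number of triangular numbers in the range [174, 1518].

36

The n-th triangular number is n(n+1)/2.
Smallest index with value ≥ 174: n = 19 (giving 190).
Largest index with value ≤ 1518: n = 54 (giving 1485).
Indices 19 through 54: 36 terms.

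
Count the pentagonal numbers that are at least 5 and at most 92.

The n-th pentagonal number is n(3n−1)/2.
Smallest index with value ≥ 5: n = 2 (giving 5).
Largest index with value ≤ 92: n = 8 (giving 92).
Indices 2 through 8: 7 terms.

7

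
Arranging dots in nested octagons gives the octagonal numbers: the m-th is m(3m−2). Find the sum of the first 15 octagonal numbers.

Σ i(3i−2) = 3Σi² − 2Σi over i = 1..15.
Σi = 120 and Σi² = 1240.
3·1240 − 2·120 = 3480.

3480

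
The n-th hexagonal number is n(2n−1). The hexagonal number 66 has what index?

6

Set n(2n−1) = 66, giving 2n² − n − 66 = 0.
So n = (1 + 23) / 4 = 24/4 = 6.
Check: 6·(2·6 − 1) = 66. ✓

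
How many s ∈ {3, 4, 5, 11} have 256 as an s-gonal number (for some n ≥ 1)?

1

s = 3: P(3, 22) = 253 and P(3, 23) = 276; 256 is not s-gonal.
s = 4: P(4, 16) = 256. ✓
s = 5: P(5, 13) = 247 and P(5, 14) = 287; 256 is not s-gonal.
s = 11: P(11, 7) = 196 and P(11, 8) = 260; 256 is not s-gonal.
Hits: s ∈ {4} → 1.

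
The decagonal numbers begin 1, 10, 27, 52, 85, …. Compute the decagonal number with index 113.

50737

The 113th decagonal number is n(4n−3) with n = 113.
113·(4·113 − 3) = 113·449 = 50737.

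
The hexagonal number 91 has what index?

7

Set n(2n−1) = 91, giving 2n² − n − 91 = 0.
The discriminant is 1 + 8·91 = 729, and √729 = 27.
So n = (1 + 27) / 4 = 28/4 = 7.
Check: 7·(2·7 − 1) = 91. ✓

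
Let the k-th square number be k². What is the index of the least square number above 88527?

298

Solve n² > 88527 for integer n.
The largest n with value ≤ 88527 is 297 (since 88209 ≤ 88527 < 88804), so the first above is n = 298, value 88804.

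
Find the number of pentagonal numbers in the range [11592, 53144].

100

The n-th pentagonal number is n(3n−1)/2.
Smallest index with value ≥ 11592: n = 89 (giving 11837).
Largest index with value ≤ 53144: n = 188 (giving 52922).
Indices 89 through 188: 100 terms.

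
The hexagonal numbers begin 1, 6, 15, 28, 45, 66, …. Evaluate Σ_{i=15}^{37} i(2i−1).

32522

Σ i(2i−1) = 2Σi² − Σi over i = 15..37.
Σi = 703 − 105 = 598 and Σi² = 17575 − 1015 = 16560.
2·16560 − 1·598 = 32522.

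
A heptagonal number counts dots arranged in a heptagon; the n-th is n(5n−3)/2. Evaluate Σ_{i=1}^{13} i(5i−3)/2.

Σ i(5i−3)/2 = (5Σi² − 3Σi) / 2 over i = 1..13.
Σi = 91 and Σi² = 819.
(5·819 − 3·91) / 2 = 3822/2 = 1911.

1911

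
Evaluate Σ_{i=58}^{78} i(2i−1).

194320

Σ i(2i−1) = 2Σi² − Σi over i = 58..78.
Σi = 3081 − 1653 = 1428 and Σi² = 161239 − 63365 = 97874.
2·97874 − 1·1428 = 194320.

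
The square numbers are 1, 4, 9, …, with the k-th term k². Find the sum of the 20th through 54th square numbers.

Σ_{i=20}^{54} i² = 53955 − 2470 = 51485.

51485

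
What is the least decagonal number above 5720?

Solve n(4n−3) > 5720 for integer n.
The largest n with value ≤ 5720 is 38 (since 5662 ≤ 5720 < 5967), so the first above is n = 39, value 5967.

5967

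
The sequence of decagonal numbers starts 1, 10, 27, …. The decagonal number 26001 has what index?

81

Set n(4n−3) = 26001, giving 4n² − 3n − 26001 = 0.
So n = (3 + 645) / 8 = 648/8 = 81.
Check: 81·(4·81 − 3) = 26001. ✓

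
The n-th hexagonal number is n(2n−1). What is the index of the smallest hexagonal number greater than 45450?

151

Solve n(2n−1) > 45450 for integer n.
The largest n with value ≤ 45450 is 150 (since 44850 ≤ 45450 < 45451), so the first above is n = 151, value 45451.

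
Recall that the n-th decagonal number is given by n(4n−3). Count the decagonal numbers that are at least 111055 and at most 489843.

184

The n-th decagonal number is n(4n−3).
Smallest index with value ≥ 111055: n = 167 (giving 111055).
Largest index with value ≤ 489843: n = 350 (giving 488950).
Indices 167 through 350: 184 terms.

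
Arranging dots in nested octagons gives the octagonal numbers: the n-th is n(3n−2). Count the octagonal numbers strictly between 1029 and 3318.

15

The n-th octagonal number is n(3n−2).
Smallest index with value > 1029: n = 19 (giving 1045).
Largest index with value < 3318: n = 33 (giving 3201).
Indices 19 through 33: 15 terms.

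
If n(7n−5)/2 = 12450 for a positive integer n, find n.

60

Set n(7n−5)/2 = 12450, giving 7n² − 5n − 24900 = 0.
The discriminant is 25 + 56·12450 = 697225, and √697225 = 835.
So n = (5 + 835) / 14 = 840/14 = 60.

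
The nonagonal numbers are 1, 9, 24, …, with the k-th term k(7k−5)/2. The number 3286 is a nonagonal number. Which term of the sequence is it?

Set n(7n−5)/2 = 3286, giving 7n² − 5n − 6572 = 0.
So n = (5 + 429) / 14 = 434/14 = 31.

31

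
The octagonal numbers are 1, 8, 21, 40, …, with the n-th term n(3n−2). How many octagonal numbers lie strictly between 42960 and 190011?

132

The n-th octagonal number is n(3n−2).
Smallest index with value > 42960: n = 121 (giving 43681).
Largest index with value < 190011: n = 252 (giving 190008).
Indices 121 through 252: 132 terms.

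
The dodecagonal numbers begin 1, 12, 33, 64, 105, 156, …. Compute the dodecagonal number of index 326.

The 326th dodecagonal number is n(5n−4) with n = 326.
326·(5·326 − 4) = 326·1626 = 530076.

530076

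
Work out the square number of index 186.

The 186th square number is n² with n = 186.
186² = 34596.

34596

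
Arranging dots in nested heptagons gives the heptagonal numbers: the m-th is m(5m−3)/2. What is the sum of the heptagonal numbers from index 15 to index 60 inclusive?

179400

Σ i(5i−3)/2 = (5Σi² − 3Σi) / 2 over i = 15..60.
Σi = 1830 − 105 = 1725 and Σi² = 73810 − 1015 = 72795.
(5·72795 − 3·1725) / 2 = 358800/2 = 179400.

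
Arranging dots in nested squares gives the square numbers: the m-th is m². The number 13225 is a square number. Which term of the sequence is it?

115

We need n² = 13225, so n = √13225 = 115.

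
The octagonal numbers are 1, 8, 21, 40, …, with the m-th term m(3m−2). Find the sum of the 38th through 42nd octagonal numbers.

23630

Σ i(3i−2) = 3Σi² − 2Σi over i = 38..42.
Σi = 903 − 703 = 200 and Σi² = 25585 − 17575 = 8010.
3·8010 − 2·200 = 23630.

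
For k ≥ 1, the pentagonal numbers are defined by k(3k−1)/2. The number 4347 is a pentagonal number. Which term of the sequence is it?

Set n(3n−1)/2 = 4347, giving 3n² − n − 8694 = 0.
The discriminant is 1 + 24·4347 = 104329, and √104329 = 323.
So n = (1 + 323) / 6 = 324/6 = 54.
Check: 54·(3·54 − 1)/2 = 4347. ✓

54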